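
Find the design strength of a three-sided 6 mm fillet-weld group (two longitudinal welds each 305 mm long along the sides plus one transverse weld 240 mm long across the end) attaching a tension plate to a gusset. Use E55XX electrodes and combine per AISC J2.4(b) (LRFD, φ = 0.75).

φR_n ≈ 922 kN

E55XX → F_EXX = 550 MPa.
t_e = 0.707 × 6 = 4.242 mm.
R_nwl = 0.6 × 550 × 4.242 × 610 × 10⁻³ = 853.9 kN (longitudinal, 2 welds).
R_nwt = 0.6 × 550 × 4.242 × 240 × 10⁻³ = 336 kN (transverse, base value).
(i) R_nwl + R_nwt = 1190 kN; (ii) 0.85 R_nwl + 1.5 R_nwt = 1230 kN.
R_n = max = 1230 kN [governs: (ii)]; φR_n = 922.3 kN.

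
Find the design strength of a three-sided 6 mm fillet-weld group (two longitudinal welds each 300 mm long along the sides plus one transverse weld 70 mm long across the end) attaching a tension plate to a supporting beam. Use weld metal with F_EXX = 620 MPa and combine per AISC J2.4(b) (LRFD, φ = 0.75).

φR_n ≈ 793 kN

t_e = 0.707 × 6 = 4.242 mm.
R_nwl = 0.6 × 620 × 4.242 × 600 × 10⁻³ = 946.8 kN (longitudinal, 2 welds).
R_nwt = 0.6 × 620 × 4.242 × 70 × 10⁻³ = 110.5 kN (transverse, base value).
(i) R_nwl + R_nwt = 1057 kN; (ii) 0.85 R_nwl + 1.5 R_nwt = 970.5 kN.
R_n = max = 1057 kN [governs: (i)]; φR_n = 793 kN.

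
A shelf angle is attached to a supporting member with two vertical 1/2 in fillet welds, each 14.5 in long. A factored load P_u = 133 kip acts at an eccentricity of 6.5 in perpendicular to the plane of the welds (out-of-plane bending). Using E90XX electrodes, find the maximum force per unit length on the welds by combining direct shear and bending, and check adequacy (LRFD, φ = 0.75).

f_max ≈ 13.2 kip/in; adequate

E90XX → F_EXX = 90 ksi.
L_w = 2 × 14.5 = 29 in; section modulus (unit throat) S = 2 × L²/6 = 70.08 in².
Direct shear f_v = P/L_w = 133/29 = 4.586 kip/in.
Moment M = P × e = 133 × 6.5 = 864.5 kip·in; bending f_b = M/S = 12.34 kip/in.
f_max = √(f_v² + f_b²) = √(4.586² + 12.34²) = 13.16 kip/in.
φr_n = 0.75 × 0.6 × 90 × (0.707 × 0.5) = 14.32 kip/in → adequate.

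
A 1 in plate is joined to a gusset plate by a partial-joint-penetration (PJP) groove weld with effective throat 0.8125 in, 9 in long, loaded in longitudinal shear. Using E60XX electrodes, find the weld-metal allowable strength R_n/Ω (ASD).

E60XX → F_EXX = 60 ksi.
Effective throat (given) t_e = 0.8125 in.
A_we = 0.8125 × 9 = 7.312 in².
F_nw = 0.6 F_EXX = 36 ksi.
R_n/Ω = (36 × 7.312) / 2.0 = 131.6 kip.

R_n/Ω ≈ 132 kip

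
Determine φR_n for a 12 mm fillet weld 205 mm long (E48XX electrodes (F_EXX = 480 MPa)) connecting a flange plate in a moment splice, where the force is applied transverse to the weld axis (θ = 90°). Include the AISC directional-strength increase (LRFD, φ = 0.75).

t_e = 0.707 × 12 = 8.484 mm; A_we = 8.484 × 205 = 1739 mm².
Directional factor: 1.0 + 0.5 sin^1.5(90°) = 1.5.
F_nw = 0.6 × 480 × 1.5 = 432 MPa.
φR_n = 0.75 × 432 × 1739 × 10⁻³ = 563.5 kN.

φR_n ≈ 564 kN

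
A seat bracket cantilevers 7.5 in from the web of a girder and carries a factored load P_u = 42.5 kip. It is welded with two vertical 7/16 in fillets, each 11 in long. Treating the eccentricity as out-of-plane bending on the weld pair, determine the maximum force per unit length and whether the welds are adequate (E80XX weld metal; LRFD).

E80XX → F_EXX = 80 ksi.
L_w = 2 × 11 = 22 in; section modulus (unit throat) S = 2 × L²/6 = 40.33 in².
Direct shear f_v = P/L_w = 42.5/22 = 1.932 kip/in.
Moment M = P × e = 42.5 × 7.5 = 318.75 kip·in; bending f_b = M/S = 7.903 kip/in.
f_max = √(f_v² + f_b²) = √(1.932² + 7.903²) = 8.136 kip/in.
φr_n = 0.75 × 0.6 × 80 × (0.707 × 0.4375) = 11.14 kip/in → adequate.

f_max ≈ 8.14 kip/in; adequate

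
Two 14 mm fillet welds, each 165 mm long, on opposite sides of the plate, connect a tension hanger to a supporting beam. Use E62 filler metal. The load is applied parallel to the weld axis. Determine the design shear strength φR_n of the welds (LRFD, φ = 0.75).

φR_n ≈ 911 kN

E62XX → F_EXX = 620 MPa.
Effective throat t_e = 0.707 × 14 = 9.898 mm.
Total length L = 330 mm; A_we = 9.898 × 330 = 3266 mm².
F_nw = 0.6 F_EXX = 0.6 × 620 = 372 MPa.
φR_n = 0.75 × 372 × 3266 × 10⁻³ = 911.3 kN.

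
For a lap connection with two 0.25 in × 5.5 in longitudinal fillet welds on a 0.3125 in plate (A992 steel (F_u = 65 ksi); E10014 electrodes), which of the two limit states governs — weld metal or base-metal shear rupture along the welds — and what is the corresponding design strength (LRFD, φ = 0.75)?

E100XX → F_EXX = 100 ksi.
t_e = 0.707 × 0.25 = 0.1767 in; L = 11 in.
Weld metal: φR_n = 0.75 × 0.6 × 100 × 0.1767 × 11 = 87.49 kips.
Base metal (shear rupture): φR_n = 0.75 × 0.6 × 65 × 0.3125 × 11 = 100.5 kips.
Governing: weld metal.

φR_n ≈ 87.5 kips (weld metal governs)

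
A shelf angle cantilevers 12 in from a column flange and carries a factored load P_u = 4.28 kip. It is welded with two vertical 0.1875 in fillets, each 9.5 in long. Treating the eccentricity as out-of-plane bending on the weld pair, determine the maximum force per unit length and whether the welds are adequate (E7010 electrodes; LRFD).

f_max ≈ 1.72 kip/in; adequate

E70XX → F_EXX = 70 ksi.
L_w = 2 × 9.5 = 19 in; section modulus (unit throat) S = 2 × L²/6 = 30.08 in².
Direct shear f_v = P/L_w = 4.28/19 = 0.2253 kip/in.
Moment M = P × e = 4.28 × 12 = 51.36 kip·in; bending f_b = M/S = 1.707 kip/in.
f_max = √(f_v² + f_b²) = √(0.2253² + 1.707²) = 1.722 kip/in.
φr_n = 0.75 × 0.6 × 70 × (0.707 × 0.1875) = 4.176 kip/in → adequate.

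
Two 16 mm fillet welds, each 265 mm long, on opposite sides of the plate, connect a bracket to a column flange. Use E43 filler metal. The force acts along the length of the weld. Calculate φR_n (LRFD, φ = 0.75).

φR_n ≈ 1160 kN

E43XX → F_EXX = 430 MPa.
Effective throat t_e = 0.707 × 16 = 11.31 mm.
Total length L = 530 mm; A_we = 11.31 × 530 = 5995 mm².
F_nw = 0.6 F_EXX = 0.6 × 430 = 258 MPa.
φR_n = 0.75 × 258 × 5995 × 10⁻³ = 1160 kN.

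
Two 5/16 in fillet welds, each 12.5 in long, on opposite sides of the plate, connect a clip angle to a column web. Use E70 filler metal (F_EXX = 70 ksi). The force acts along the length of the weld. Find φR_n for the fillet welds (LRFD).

φR_n ≈ 174 kips

Effective throat t_e = 0.707 × 0.3125 = 0.2209 in.
Total length L = 25 in; A_we = 0.2209 × 25 = 5.523 in².
F_nw = 0.6 F_EXX = 0.6 × 70 = 42 ksi.
φR_n = 0.75 × 42 × 5.523 = 174 kips.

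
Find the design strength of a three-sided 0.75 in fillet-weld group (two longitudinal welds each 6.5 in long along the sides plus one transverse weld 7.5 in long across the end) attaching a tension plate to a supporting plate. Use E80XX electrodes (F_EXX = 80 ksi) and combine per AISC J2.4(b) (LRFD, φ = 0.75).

t_e = 0.707 × 0.75 = 0.5302 in.
R_nwl = 0.6 × 80 × 0.5302 × 13 = 330.9 kip (longitudinal, 2 welds).
R_nwt = 0.6 × 80 × 0.5302 × 7.5 = 190.9 kip (transverse, base value).
(i) R_nwl + R_nwt = 521.8 kip; (ii) 0.85 R_nwl + 1.5 R_nwt = 567.6 kip.
R_n = max = 567.6 kip [governs: (ii)]; φR_n = 425.7 kip.

φR_n ≈ 426 kip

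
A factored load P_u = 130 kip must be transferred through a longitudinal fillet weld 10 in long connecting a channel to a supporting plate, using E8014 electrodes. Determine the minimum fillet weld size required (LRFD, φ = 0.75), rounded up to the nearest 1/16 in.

w = 9/16 in

E80XX → F_EXX = 80 ksi.
Total weld length L = 10 in.
Required throat t_e = P_u / (φ × 0.6 F_EXX × L) = 130 / (0.75 × 0.6 × 80 × 10) = 0.3611 in.
Required leg w = t_e / 0.707 = 0.5108 in → use 9/16 in.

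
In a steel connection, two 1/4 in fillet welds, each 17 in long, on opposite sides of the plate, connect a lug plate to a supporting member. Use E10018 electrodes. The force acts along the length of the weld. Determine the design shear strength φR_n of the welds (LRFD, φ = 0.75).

E100XX → F_EXX = 100 ksi.
Effective throat t_e = 0.707 × 0.25 = 0.1767 in.
Total length L = 34 in; A_we = 0.1767 × 34 = 6.01 in².
F_nw = 0.6 F_EXX = 0.6 × 100 = 60 ksi.
φR_n = 0.75 × 60 × 6.01 = 270.4 kips.

φR_n ≈ 270 kips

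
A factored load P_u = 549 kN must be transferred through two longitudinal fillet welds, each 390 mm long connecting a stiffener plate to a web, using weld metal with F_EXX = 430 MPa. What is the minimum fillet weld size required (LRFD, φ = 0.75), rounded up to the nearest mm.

w = 6 mm

Total weld length L = 780 mm.
Required throat t_e = P_u / (φ × 0.6 F_EXX × L) = 549 / (0.75 × 0.6 × 430 × 780 × 10⁻³) = 3.637 mm.
Required leg w = t_e / 0.707 = 5.145 mm → use 6 mm.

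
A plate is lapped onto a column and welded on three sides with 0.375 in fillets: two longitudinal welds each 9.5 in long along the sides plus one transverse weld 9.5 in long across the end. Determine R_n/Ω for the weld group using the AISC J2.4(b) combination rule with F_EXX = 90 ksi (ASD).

t_e = 0.707 × 0.375 = 0.2651 in.
R_nwl = 0.6 × 90 × 0.2651 × 19 = 272 kip (longitudinal, 2 welds).
R_nwt = 0.6 × 90 × 0.2651 × 9.5 = 136 kip (transverse, base value).
(i) R_nwl + R_nwt = 408 kip; (ii) 0.85 R_nwl + 1.5 R_nwt = 435.2 kip.
R_n = max = 435.2 kip [governs: (ii)]; R_n/Ω = 217.6 kip.

R_n/Ω ≈ 218 kip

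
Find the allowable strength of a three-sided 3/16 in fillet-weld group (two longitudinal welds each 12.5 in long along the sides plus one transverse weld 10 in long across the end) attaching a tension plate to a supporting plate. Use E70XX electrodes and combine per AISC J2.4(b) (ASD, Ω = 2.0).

E70XX → F_EXX = 70 ksi.
t_e = 0.707 × 0.1875 = 0.1326 in.
R_nwl = 0.6 × 70 × 0.1326 × 25 = 139.2 kips (longitudinal, 2 welds).
R_nwt = 0.6 × 70 × 0.1326 × 10 = 55.68 kips (transverse, base value).
(i) R_nwl + R_nwt = 194.9 kips; (ii) 0.85 R_nwl + 1.5 R_nwt = 201.8 kips.
R_n = max = 201.8 kips [governs: (ii)]; R_n/Ω = 100.9 kips.

R_n/Ω ≈ 101 kips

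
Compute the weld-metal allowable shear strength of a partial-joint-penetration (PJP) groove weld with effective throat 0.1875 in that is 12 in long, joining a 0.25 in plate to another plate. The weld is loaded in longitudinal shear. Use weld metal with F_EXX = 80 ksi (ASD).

Effective throat (given) t_e = 0.1875 in.
A_we = 0.1875 × 12 = 2.25 in².
F_nw = 0.6 F_EXX = 48 ksi.
R_n/Ω = (48 × 2.25) / 2.0 = 54 kips.

R_n/Ω ≈ 54 kips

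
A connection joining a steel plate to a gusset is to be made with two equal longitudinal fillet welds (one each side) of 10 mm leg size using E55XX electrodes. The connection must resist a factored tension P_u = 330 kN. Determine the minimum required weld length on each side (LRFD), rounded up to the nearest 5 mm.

L = 95 mm on each side

E55XX → F_EXX = 550 MPa.
Throat t_e = 0.707 × 10 = 7.07 mm.
φr_n = 0.75 × 0.6 × 550 × 7.07 × 10⁻³ = 1.75 kN/mm.
L_req = P_u / φr_n = 330 / 1.75 = 188.6 mm total.
Per side: 188.6 / 2 = 94.3 mm.
Round up → use L = 95 mm on each side.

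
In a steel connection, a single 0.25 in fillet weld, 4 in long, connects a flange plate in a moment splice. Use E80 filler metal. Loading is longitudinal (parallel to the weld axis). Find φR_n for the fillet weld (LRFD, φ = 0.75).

φR_n ≈ 25.5 kip

E80XX → F_EXX = 80 ksi.
Effective throat t_e = 0.707 × 0.25 = 0.1767 in.
Total length L = 4 in; A_we = 0.1767 × 4 = 0.707 in².
F_nw = 0.6 F_EXX = 0.6 × 80 = 48 ksi.
φR_n = 0.75 × 48 × 0.707 = 25.45 kip.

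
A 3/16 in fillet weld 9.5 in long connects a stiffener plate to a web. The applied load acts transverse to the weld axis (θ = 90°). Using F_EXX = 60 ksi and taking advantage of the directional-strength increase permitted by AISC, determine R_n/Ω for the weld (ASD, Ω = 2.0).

t_e = 0.707 × 0.1875 = 0.1326 in; A_we = 0.1326 × 9.5 = 1.259 in².
Directional factor: 1.0 + 0.5 sin^1.5(90°) = 1.5.
F_nw = 0.6 × 60 × 1.5 = 54 ksi.
R_n/Ω = (54 × 1.259) / 2.0 = 34 kip.

R_n/Ω ≈ 34 kip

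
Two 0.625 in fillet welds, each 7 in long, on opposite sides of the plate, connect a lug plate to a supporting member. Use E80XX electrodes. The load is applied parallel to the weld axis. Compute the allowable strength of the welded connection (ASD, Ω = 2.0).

R_n/Ω ≈ 148 kip

E80XX → F_EXX = 80 ksi.
Effective throat t_e = 0.707 × 0.625 = 0.4419 in.
Total length L = 14 in; A_we = 0.4419 × 14 = 6.186 in².
F_nw = 0.6 F_EXX = 0.6 × 80 = 48 ksi.
R_n = 48 × 6.186 = 296.9 kip; R_n/Ω = 296.9/2.0 = 148.5 kip.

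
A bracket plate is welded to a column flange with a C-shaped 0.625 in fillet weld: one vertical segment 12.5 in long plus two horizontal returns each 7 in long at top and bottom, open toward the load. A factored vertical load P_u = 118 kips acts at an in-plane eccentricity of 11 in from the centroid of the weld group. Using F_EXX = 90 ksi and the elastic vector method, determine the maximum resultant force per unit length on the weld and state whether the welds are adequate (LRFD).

f_max ≈ 15.6 kip/in; adequate

Total weld length L_w = 26.5 in. Treat welds as unit-width lines.
Centroid: x̄ = 2×7×3.5 / 26.5 = 1.849 in from the vertical weld.
Polar moment about centroid: J = I_x + I_y = [12.5³/12 + 2×7×6.25²] + [12.5×1.849² + 2(7³/12 + 7×1.651²)] = 847.7 in³.
Direct shear f_v = P/L_w = 118 / 26.5 = 4.453 kip/in (vertical).
Torsion M = P·e = 118 × 11 = 1298 kip·in.
Critical point at (x, y) = (5.151, 6.25) from centroid. f_tx = M·y/J = 9.57 kip/in; f_ty = M·x/J = 7.887 kip/in.
Resultant f_max = √[f_tx² + (f_v + f_ty)²] = √[9.57² + (4.453 + 7.887)²] = 15.62 kip/in.
Capacity per unit length: φr_n = 0.75 × 0.6 × 90 × (0.707 × 0.625) = 17.9 kip/in.
15.62 ≤ 17.9 → adequate.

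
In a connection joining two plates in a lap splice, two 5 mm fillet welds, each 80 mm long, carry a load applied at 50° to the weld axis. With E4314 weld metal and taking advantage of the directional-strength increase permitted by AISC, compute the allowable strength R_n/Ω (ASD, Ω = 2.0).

R_n/Ω ≈ 97.4 kN

E43XX → F_EXX = 430 MPa.
t_e = 0.707 × 5 = 3.535 mm; A_we = 3.535 × 160 = 565.6 mm².
Directional factor: 1.0 + 0.5 sin^1.5(50°) = 1.335.
F_nw = 0.6 × 430 × 1.335 = 344.5 MPa.
R_n/Ω = (344.5 × 565.6) / 2.0 × 10⁻³ = 97.42 kN.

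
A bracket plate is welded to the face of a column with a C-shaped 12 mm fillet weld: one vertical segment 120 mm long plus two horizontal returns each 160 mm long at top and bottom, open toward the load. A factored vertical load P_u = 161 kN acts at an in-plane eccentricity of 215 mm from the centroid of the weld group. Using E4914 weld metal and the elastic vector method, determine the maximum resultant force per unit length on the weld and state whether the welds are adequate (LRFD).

E49XX → F_EXX = 490 MPa.
Total weld length L_w = 440 mm. Treat welds as unit-width lines.
Centroid: x̄ = 2×160×80 / 440 = 58.18 mm from the vertical weld.
Polar moment about centroid: J = I_x + I_y = [120³/12 + 2×160×60²] + [120×58.18² + 2(160³/12 + 160×21.82²)] = 2537000 mm³.
Direct shear f_v = P/L_w = 161×10³ / 440 = 365.9 N/mm (vertical).
Torsion M = P·e = 161×10³ × 215 = 34615000 N·mm.
Critical point at (x, y) = (101.8, 60) from centroid. f_tx = M·y/J = 818.6 N/mm; f_ty = M·x/J = 1389 N/mm.
Resultant f_max = √[f_tx² + (f_v + f_ty)²] = √[818.6² + (365.9 + 1389)²] = 1937 N/mm.
Capacity per unit length: φr_n = 0.75 × 0.6 × 490 × (0.707 × 12) = 1871 N/mm.
1937 > 1871 → NOT adequate.

f_max ≈ 1940 N/mm; NOT adequate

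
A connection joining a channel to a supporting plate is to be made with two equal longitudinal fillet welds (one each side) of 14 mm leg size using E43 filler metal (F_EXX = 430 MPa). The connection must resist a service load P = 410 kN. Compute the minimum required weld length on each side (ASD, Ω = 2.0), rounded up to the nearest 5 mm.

L = 165 mm on each side

Throat t_e = 0.707 × 14 = 9.898 mm.
r_n/Ω = (0.6 × 430 × 9.898) / 2.0 = 1277 N/mm = 1.277 kN/mm.
L_req = P / (r_n/Ω) = 410 / 1.277 = 321.1 mm total.
Per side: 321.1 / 2 = 160.6 mm.
Round up → use L = 165 mm on each side.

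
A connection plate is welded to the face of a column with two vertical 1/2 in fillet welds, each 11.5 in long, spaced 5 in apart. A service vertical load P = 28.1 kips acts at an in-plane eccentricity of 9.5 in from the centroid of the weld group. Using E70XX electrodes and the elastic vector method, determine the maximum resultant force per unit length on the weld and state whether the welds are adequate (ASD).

f_max ≈ 4.83 kip/in; adequate

E70XX → F_EXX = 70 ksi.
Total weld length L_w = 23 in. Treat welds as unit-width lines.
Polar moment about centroid: J = 2[d³/12 + d(b/2)²] = 2[11.5³/12 + 11.5×2.5²] = 397.2 in³.
Direct shear f_v = P/L_w = 28.1 / 23 = 1.222 kip/in (vertical).
Torsion M = P·e = 28.1 × 9.5 = 266.95 kip·in.
Critical point at (x, y) = (2.5, 5.75) from centroid. f_tx = M·y/J = 3.864 kip/in; f_ty = M·x/J = 1.68 kip/in.
Resultant f_max = √[f_tx² + (f_v + f_ty)²] = √[3.864² + (1.222 + 1.68)²] = 4.832 kip/in.
Capacity per unit length: r_n/Ω = (1/2.0) × 0.6 × 70 × (0.707 × 0.5) = 7.423 kip/in.
4.832 ≤ 7.423 → adequate.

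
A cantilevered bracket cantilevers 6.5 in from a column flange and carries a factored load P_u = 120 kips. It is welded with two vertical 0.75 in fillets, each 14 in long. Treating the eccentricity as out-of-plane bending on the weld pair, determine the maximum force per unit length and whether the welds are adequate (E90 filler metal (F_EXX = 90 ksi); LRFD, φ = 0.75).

f_max ≈ 12.7 kip/in; adequate

L_w = 2 × 14 = 28 in; section modulus (unit throat) S = 2 × L²/6 = 65.33 in².
Direct shear f_v = P/L_w = 120/28 = 4.286 kip/in.
Moment M = P × e = 120 × 6.5 = 780 kip·in; bending f_b = M/S = 11.94 kip/in.
f_max = √(f_v² + f_b²) = √(4.286² + 11.94²) = 12.68 kip/in.
φr_n = 0.75 × 0.6 × 90 × (0.707 × 0.75) = 21.48 kip/in → adequate.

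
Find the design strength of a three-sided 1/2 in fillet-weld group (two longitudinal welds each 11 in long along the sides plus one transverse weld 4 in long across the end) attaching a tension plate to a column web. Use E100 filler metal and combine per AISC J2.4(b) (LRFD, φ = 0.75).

E100XX → F_EXX = 100 ksi.
t_e = 0.707 × 0.5 = 0.3535 in.
R_nwl = 0.6 × 100 × 0.3535 × 22 = 466.6 kips (longitudinal, 2 welds).
R_nwt = 0.6 × 100 × 0.3535 × 4 = 84.84 kips (transverse, base value).
(i) R_nwl + R_nwt = 551.5 kips; (ii) 0.85 R_nwl + 1.5 R_nwt = 523.9 kips.
R_n = max = 551.5 kips [governs: (i)]; φR_n = 413.6 kips.

φR_n ≈ 414 kips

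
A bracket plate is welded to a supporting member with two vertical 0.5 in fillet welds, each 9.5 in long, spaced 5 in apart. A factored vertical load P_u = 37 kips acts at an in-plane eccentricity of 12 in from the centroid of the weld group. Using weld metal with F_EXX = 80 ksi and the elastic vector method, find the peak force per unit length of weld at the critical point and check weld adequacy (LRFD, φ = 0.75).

Total weld length L_w = 19 in. Treat welds as unit-width lines.
Polar moment about centroid: J = 2[d³/12 + d(b/2)²] = 2[9.5³/12 + 9.5×2.5²] = 261.6 in³.
Direct shear f_v = P/L_w = 37 / 19 = 1.947 kip/in (vertical).
Torsion M = P·e = 37 × 12 = 444 kip·in.
Critical point at (x, y) = (2.5, 4.75) from centroid. f_tx = M·y/J = 8.061 kip/in; f_ty = M·x/J = 4.242 kip/in.
Resultant f_max = √[f_tx² + (f_v + f_ty)²] = √[8.061² + (1.947 + 4.242)²] = 10.16 kip/in.
Capacity per unit length: φr_n = 0.75 × 0.6 × 80 × (0.707 × 0.5) = 12.73 kip/in.
10.16 ≤ 12.73 → adequate.

f_max ≈ 10.2 kip/in; adequate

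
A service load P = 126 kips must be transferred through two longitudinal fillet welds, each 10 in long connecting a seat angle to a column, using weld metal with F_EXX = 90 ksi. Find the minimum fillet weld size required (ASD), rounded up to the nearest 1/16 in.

Total weld length L = 20 in.
Required throat t_e = P × Ω / (0.6 F_EXX × L) = 126 × 2.0 / (0.6 × 90 × 20) = 0.2333 in.
Required leg w = t_e / 0.707 = 0.33 in → use 3/8 in.

w = 3/8 in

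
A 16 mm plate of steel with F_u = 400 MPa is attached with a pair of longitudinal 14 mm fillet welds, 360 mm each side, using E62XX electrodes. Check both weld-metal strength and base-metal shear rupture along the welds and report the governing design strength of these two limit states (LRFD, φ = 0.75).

E62XX → F_EXX = 620 MPa.
t_e = 0.707 × 14 = 9.898 mm; L = 720 mm.
Weld metal: φR_n = 0.75 × 0.6 × 620 × 9.898 × 720 × 10⁻³ = 1988 kN.
Base metal (shear rupture): φR_n = 0.75 × 0.6 × 400 × 16 × 720 × 10⁻³ = 2074 kN.
Governing: weld metal.

φR_n ≈ 1990 kN (weld metal governs)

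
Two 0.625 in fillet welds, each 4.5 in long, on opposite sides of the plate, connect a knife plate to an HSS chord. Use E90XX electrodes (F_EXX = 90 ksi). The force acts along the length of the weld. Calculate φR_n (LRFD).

φR_n ≈ 161 kip

Effective throat t_e = 0.707 × 0.625 = 0.4419 in.
Total length L = 9 in; A_we = 0.4419 × 9 = 3.977 in².
F_nw = 0.6 F_EXX = 0.6 × 90 = 54 ksi.
φR_n = 0.75 × 54 × 3.977 = 161.1 kip.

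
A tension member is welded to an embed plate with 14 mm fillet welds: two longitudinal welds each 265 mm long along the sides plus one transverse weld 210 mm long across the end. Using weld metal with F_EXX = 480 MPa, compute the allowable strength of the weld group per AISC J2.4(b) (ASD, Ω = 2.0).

R_n/Ω ≈ 1090 kN

t_e = 0.707 × 14 = 9.898 mm.
R_nwl = 0.6 × 480 × 9.898 × 530 × 10⁻³ = 1511 kN (longitudinal, 2 welds).
R_nwt = 0.6 × 480 × 9.898 × 210 × 10⁻³ = 598.6 kN (transverse, base value).
(i) R_nwl + R_nwt = 2109 kN; (ii) 0.85 R_nwl + 1.5 R_nwt = 2182 kN.
R_n = max = 2182 kN [governs: (ii)]; R_n/Ω = 1091 kN.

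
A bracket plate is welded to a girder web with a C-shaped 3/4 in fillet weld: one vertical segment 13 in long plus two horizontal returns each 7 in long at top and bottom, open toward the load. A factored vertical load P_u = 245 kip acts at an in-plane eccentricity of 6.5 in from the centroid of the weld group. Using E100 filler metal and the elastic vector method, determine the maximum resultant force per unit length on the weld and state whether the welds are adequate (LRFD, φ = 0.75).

E100XX → F_EXX = 100 ksi.
Total weld length L_w = 27 in. Treat welds as unit-width lines.
Centroid: x̄ = 2×7×3.5 / 27 = 1.815 in from the vertical weld.
Polar moment about centroid: J = I_x + I_y = [13³/12 + 2×7×6.5²] + [13×1.815² + 2(7³/12 + 7×1.685²)] = 914.3 in³.
Direct shear f_v = P/L_w = 245 / 27 = 9.074 kip/in (vertical).
Torsion M = P·e = 245 × 6.5 = 1592.5 kip·in.
Critical point at (x, y) = (5.185, 6.5) from centroid. f_tx = M·y/J = 11.32 kip/in; f_ty = M·x/J = 9.031 kip/in.
Resultant f_max = √[f_tx² + (f_v + f_ty)²] = √[11.32² + (9.074 + 9.031)²] = 21.35 kip/in.
Capacity per unit length: φr_n = 0.75 × 0.6 × 100 × (0.707 × 0.75) = 23.86 kip/in.
21.35 ≤ 23.86 → adequate.

f_max ≈ 21.4 kip/in; adequate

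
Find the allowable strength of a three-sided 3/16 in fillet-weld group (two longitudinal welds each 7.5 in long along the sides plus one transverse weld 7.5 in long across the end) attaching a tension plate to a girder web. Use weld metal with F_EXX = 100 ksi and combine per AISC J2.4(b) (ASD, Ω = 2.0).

R_n/Ω ≈ 95.4 kips

t_e = 0.707 × 0.1875 = 0.1326 in.
R_nwl = 0.6 × 100 × 0.1326 × 15 = 119.3 kips (longitudinal, 2 welds).
R_nwt = 0.6 × 100 × 0.1326 × 7.5 = 59.65 kips (transverse, base value).
(i) R_nwl + R_nwt = 179 kips; (ii) 0.85 R_nwl + 1.5 R_nwt = 190.9 kips.
R_n = max = 190.9 kips [governs: (ii)]; R_n/Ω = 95.45 kips.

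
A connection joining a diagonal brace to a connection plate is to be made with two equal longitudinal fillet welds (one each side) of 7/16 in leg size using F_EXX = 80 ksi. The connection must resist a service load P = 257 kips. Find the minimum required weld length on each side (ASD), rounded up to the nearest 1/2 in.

L = 17.5 in on each side

Throat t_e = 0.707 × 0.4375 = 0.3093 in.
r_n/Ω = (0.6 × 80 × 0.3093) / 2.0 = 7.423 kip/in.
L_req = P / (r_n/Ω) = 257 / 7.423 = 34.62 in total.
Per side: 34.62 / 2 = 17.31 in.
Round up → use L = 17.5 in on each side.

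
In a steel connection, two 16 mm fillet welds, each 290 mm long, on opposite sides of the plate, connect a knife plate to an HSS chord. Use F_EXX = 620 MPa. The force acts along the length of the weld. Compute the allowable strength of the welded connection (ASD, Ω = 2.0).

Effective throat t_e = 0.707 × 16 = 11.31 mm.
Total length L = 580 mm; A_we = 11.31 × 580 = 6561 mm².
F_nw = 0.6 F_EXX = 0.6 × 620 = 372 MPa.
R_n = 372 × 6561 × 10⁻³ = 2441 kN; R_n/Ω = 2441/2.0 = 1220 kN.

R_n/Ω ≈ 1220 kN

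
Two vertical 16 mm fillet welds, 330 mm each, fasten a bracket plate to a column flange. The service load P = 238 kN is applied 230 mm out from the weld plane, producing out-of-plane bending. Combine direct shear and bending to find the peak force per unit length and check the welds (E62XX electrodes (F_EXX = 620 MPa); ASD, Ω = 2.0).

f_max ≈ 1550 N/mm; adequate

L_w = 2 × 330 = 660 mm; section modulus (unit throat) S = 2 × L²/6 = 36300 mm².
Direct shear f_v = P/L_w = 238×10³/660 = 360.6 N/mm.
Moment M = P × e = 238×10³ × 230 = 54740000 N·mm; bending f_b = M/S = 1508 N/mm.
f_max = √(f_v² + f_b²) = √(360.6² + 1508²) = 1551 N/mm.
r_n/Ω = (1/2.0) × 0.6 × 620 × (0.707 × 16) = 2104 N/mm → adequate.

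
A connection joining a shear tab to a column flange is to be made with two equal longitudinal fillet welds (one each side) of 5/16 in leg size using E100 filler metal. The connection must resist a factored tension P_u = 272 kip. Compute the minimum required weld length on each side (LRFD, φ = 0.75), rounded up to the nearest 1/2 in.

L = 14 in on each side

E100XX → F_EXX = 100 ksi.
Throat t_e = 0.707 × 0.3125 = 0.2209 in.
φr_n = 0.75 × 0.6 × 100 × 0.2209 = 9.942 kip/in.
L_req = P_u / φr_n = 272 / 9.942 = 27.36 in total.
Per side: 27.36 / 2 = 13.68 in.
Round up → use L = 14 in on each side.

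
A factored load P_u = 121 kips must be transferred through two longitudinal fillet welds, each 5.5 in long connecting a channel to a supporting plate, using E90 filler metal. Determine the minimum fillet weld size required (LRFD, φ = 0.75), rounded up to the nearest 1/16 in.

E90XX → F_EXX = 90 ksi.
Total weld length L = 11 in.
Required throat t_e = P_u / (φ × 0.6 F_EXX × L) = 121 / (0.75 × 0.6 × 90 × 11) = 0.2716 in.
Required leg w = t_e / 0.707 = 0.3842 in → use 7/16 in.

w = 7/16 in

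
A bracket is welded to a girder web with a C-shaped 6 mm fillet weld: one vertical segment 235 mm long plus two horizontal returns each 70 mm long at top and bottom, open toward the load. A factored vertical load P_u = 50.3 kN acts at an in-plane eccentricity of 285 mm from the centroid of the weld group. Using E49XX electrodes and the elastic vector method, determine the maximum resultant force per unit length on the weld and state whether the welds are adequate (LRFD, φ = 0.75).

E49XX → F_EXX = 490 MPa.
Total weld length L_w = 375 mm. Treat welds as unit-width lines.
Centroid: x̄ = 2×70×35 / 375 = 13.07 mm from the vertical weld.
Polar moment about centroid: J = I_x + I_y = [235³/12 + 2×70×117.5²] + [235×13.07² + 2(70³/12 + 70×21.93²)] = 3179000 mm³.
Direct shear f_v = P/L_w = 50.3×10³ / 375 = 134.1 N/mm (vertical).
Torsion M = P·e = 50.3×10³ × 285 = 14336000 N·mm.
Critical point at (x, y) = (56.93, 117.5) from centroid. f_tx = M·y/J = 529.9 N/mm; f_ty = M·x/J = 256.7 N/mm.
Resultant f_max = √[f_tx² + (f_v + f_ty)²] = √[529.9² + (134.1 + 256.7)²] = 658.4 N/mm.
Capacity per unit length: φr_n = 0.75 × 0.6 × 490 × (0.707 × 6) = 935.4 N/mm.
658.4 ≤ 935.4 → adequate.

f_max ≈ 658 N/mm; adequate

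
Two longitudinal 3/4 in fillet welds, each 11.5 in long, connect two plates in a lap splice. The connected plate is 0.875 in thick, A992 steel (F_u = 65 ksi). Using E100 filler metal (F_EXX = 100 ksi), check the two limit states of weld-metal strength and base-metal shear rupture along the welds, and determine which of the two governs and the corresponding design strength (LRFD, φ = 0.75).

t_e = 0.707 × 0.75 = 0.5302 in; L = 23 in.
Weld metal: φR_n = 0.75 × 0.6 × 100 × 0.5302 × 23 = 548.8 kip.
Base metal (shear rupture): φR_n = 0.75 × 0.6 × 65 × 0.875 × 23 = 588.7 kip.
Governing: weld metal.

φR_n ≈ 549 kip (weld metal governs)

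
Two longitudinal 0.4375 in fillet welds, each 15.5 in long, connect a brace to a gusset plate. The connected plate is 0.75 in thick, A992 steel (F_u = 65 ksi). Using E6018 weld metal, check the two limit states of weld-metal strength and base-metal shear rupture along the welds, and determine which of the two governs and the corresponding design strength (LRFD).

φR_n ≈ 259 kip (weld metal governs)

E60XX → F_EXX = 60 ksi.
t_e = 0.707 × 0.4375 = 0.3093 in; L = 31 in.
Weld metal: φR_n = 0.75 × 0.6 × 60 × 0.3093 × 31 = 258.9 kip.
Base metal (shear rupture): φR_n = 0.75 × 0.6 × 65 × 0.75 × 31 = 680.1 kip.
Governing: weld metal.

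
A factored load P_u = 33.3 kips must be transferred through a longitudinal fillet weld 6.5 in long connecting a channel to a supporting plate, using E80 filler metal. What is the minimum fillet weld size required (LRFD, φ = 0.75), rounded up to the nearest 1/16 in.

w = 1/4 in

E80XX → F_EXX = 80 ksi.
Total weld length L = 6.5 in.
Required throat t_e = P_u / (φ × 0.6 F_EXX × L) = 33.3 / (0.75 × 0.6 × 80 × 6.5) = 0.1423 in.
Required leg w = t_e / 0.707 = 0.2013 in → use 1/4 in.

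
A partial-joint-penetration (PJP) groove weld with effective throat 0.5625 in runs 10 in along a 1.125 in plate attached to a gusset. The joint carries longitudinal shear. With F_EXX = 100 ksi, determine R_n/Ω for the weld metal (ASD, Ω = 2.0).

Effective throat (given) t_e = 0.5625 in.
A_we = 0.5625 × 10 = 5.625 in².
F_nw = 0.6 F_EXX = 60 ksi.
R_n/Ω = (60 × 5.625) / 2.0 = 168.8 kip.

R_n/Ω ≈ 169 kip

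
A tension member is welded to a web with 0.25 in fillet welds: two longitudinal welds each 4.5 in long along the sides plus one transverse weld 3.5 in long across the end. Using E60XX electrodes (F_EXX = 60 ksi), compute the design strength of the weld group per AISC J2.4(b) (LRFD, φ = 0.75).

t_e = 0.707 × 0.25 = 0.1767 in.
R_nwl = 0.6 × 60 × 0.1767 × 9 = 57.27 kips (longitudinal, 2 welds).
R_nwt = 0.6 × 60 × 0.1767 × 3.5 = 22.27 kips (transverse, base value).
(i) R_nwl + R_nwt = 79.54 kips; (ii) 0.85 R_nwl + 1.5 R_nwt = 82.08 kips.
R_n = max = 82.08 kips [governs: (ii)]; φR_n = 61.56 kips.

φR_n ≈ 61.6 kips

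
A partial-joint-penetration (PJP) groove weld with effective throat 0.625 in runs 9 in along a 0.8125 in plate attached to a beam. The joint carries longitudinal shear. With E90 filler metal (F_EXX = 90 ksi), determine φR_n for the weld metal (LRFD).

Effective throat (given) t_e = 0.625 in.
A_we = 0.625 × 9 = 5.625 in².
F_nw = 0.6 F_EXX = 54 ksi.
φR_n = 0.75 × 54 × 5.625 = 227.8 kips.

φR_n ≈ 228 kips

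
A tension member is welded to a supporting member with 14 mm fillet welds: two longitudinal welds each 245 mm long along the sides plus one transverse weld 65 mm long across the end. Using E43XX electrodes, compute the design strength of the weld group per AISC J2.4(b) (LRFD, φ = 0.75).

φR_n ≈ 1060 kN

E43XX → F_EXX = 430 MPa.
t_e = 0.707 × 14 = 9.898 mm.
R_nwl = 0.6 × 430 × 9.898 × 490 × 10⁻³ = 1251 kN (longitudinal, 2 welds).
R_nwt = 0.6 × 430 × 9.898 × 65 × 10⁻³ = 166 kN (transverse, base value).
(i) R_nwl + R_nwt = 1417 kN; (ii) 0.85 R_nwl + 1.5 R_nwt = 1313 kN.
R_n = max = 1417 kN [governs: (i)]; φR_n = 1063 kN.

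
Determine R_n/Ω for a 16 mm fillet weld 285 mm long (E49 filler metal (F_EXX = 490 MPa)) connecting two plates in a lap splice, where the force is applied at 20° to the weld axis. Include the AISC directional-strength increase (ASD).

t_e = 0.707 × 16 = 11.31 mm; A_we = 11.31 × 285 = 3224 mm².
Directional factor: 1.0 + 0.5 sin^1.5(20°) = 1.1.
F_nw = 0.6 × 490 × 1.1 = 323.4 MPa.
R_n/Ω = (323.4 × 3224) / 2.0 × 10⁻³ = 521.3 kN.

R_n/Ω ≈ 521 kN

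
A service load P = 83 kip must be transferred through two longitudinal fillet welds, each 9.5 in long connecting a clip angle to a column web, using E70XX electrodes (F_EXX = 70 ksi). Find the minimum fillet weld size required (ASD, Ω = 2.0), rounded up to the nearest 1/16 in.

Total weld length L = 19 in.
Required throat t_e = P × Ω / (0.6 F_EXX × L) = 83 × 2.0 / (0.6 × 70 × 19) = 0.208 in.
Required leg w = t_e / 0.707 = 0.2942 in → use 5/16 in.

w = 5/16 in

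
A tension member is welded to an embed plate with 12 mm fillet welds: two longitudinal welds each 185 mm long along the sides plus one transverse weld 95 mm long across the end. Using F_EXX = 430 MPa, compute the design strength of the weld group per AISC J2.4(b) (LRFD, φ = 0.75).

φR_n ≈ 763 kN

t_e = 0.707 × 12 = 8.484 mm.
R_nwl = 0.6 × 430 × 8.484 × 370 × 10⁻³ = 809.9 kN (longitudinal, 2 welds).
R_nwt = 0.6 × 430 × 8.484 × 95 × 10⁻³ = 207.9 kN (transverse, base value).
(i) R_nwl + R_nwt = 1018 kN; (ii) 0.85 R_nwl + 1.5 R_nwt = 1000 kN.
R_n = max = 1018 kN [governs: (i)]; φR_n = 763.4 kN.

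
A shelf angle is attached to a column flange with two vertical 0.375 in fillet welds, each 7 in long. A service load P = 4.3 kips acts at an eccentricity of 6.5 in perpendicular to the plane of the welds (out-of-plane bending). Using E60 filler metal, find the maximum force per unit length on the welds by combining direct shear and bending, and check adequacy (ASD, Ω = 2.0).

f_max ≈ 1.74 kip/in; adequate

E60XX → F_EXX = 60 ksi.
L_w = 2 × 7 = 14 in; section modulus (unit throat) S = 2 × L²/6 = 16.33 in².
Direct shear f_v = P/L_w = 4.3/14 = 0.3071 kip/in.
Moment M = P × e = 4.3 × 6.5 = 27.95 kip·in; bending f_b = M/S = 1.711 kip/in.
f_max = √(f_v² + f_b²) = √(0.3071² + 1.711²) = 1.739 kip/in.
r_n/Ω = (1/2.0) × 0.6 × 60 × (0.707 × 0.375) = 4.772 kip/in → adequate.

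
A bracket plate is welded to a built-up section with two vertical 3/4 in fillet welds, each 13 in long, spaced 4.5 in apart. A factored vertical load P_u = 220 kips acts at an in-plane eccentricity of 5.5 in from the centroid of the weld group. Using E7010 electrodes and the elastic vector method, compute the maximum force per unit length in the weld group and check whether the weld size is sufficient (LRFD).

E70XX → F_EXX = 70 ksi.
Total weld length L_w = 26 in. Treat welds as unit-width lines.
Polar moment about centroid: J = 2[d³/12 + d(b/2)²] = 2[13³/12 + 13×2.25²] = 497.8 in³.
Direct shear f_v = P/L_w = 220 / 26 = 8.462 kip/in (vertical).
Torsion M = P·e = 220 × 5.5 = 1210 kip·in.
Critical point at (x, y) = (2.25, 6.5) from centroid. f_tx = M·y/J = 15.8 kip/in; f_ty = M·x/J = 5.469 kip/in.
Resultant f_max = √[f_tx² + (f_v + f_ty)²] = √[15.8² + (8.462 + 5.469)²] = 21.06 kip/in.
Capacity per unit length: φr_n = 0.75 × 0.6 × 70 × (0.707 × 0.75) = 16.7 kip/in.
21.06 > 16.7 → NOT adequate.

f_max ≈ 21.1 kip/in; NOT adequate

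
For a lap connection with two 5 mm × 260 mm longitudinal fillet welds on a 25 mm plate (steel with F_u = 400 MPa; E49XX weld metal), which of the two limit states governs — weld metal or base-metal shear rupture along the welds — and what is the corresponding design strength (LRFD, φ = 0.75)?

φR_n ≈ 405 kN (weld metal governs)

E49XX → F_EXX = 490 MPa.
t_e = 0.707 × 5 = 3.535 mm; L = 520 mm.
Weld metal: φR_n = 0.75 × 0.6 × 490 × 3.535 × 520 × 10⁻³ = 405.3 kN.
Base metal (shear rupture): φR_n = 0.75 × 0.6 × 400 × 25 × 520 × 10⁻³ = 2340 kN.
Governing: weld metal.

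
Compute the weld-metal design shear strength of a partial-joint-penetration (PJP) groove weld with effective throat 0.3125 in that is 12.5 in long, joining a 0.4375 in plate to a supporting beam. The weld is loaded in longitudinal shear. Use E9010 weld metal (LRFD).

E90XX → F_EXX = 90 ksi.
Effective throat (given) t_e = 0.3125 in.
A_we = 0.3125 × 12.5 = 3.906 in².
F_nw = 0.6 F_EXX = 54 ksi.
φR_n = 0.75 × 54 × 3.906 = 158.2 kip.

φR_n ≈ 158 kip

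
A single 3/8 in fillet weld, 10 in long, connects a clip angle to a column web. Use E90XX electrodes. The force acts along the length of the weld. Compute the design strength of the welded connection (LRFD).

φR_n ≈ 107 kip

E90XX → F_EXX = 90 ksi.
Effective throat t_e = 0.707 × 0.375 = 0.2651 in.
Total length L = 10 in; A_we = 0.2651 × 10 = 2.651 in².
F_nw = 0.6 F_EXX = 0.6 × 90 = 54 ksi.
φR_n = 0.75 × 54 × 2.651 = 107.4 kip.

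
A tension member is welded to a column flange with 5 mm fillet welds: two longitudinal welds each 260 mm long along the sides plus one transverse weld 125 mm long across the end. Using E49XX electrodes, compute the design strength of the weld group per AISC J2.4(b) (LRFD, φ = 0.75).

φR_n ≈ 503 kN

E49XX → F_EXX = 490 MPa.
t_e = 0.707 × 5 = 3.535 mm.
R_nwl = 0.6 × 490 × 3.535 × 520 × 10⁻³ = 540.4 kN (longitudinal, 2 welds).
R_nwt = 0.6 × 490 × 3.535 × 125 × 10⁻³ = 129.9 kN (transverse, base value).
(i) R_nwl + R_nwt = 670.3 kN; (ii) 0.85 R_nwl + 1.5 R_nwt = 654.2 kN.
R_n = max = 670.3 kN [governs: (i)]; φR_n = 502.8 kN.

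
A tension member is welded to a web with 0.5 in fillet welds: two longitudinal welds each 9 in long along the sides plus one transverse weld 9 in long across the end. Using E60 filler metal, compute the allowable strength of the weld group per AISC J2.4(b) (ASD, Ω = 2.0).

R_n/Ω ≈ 183 kips

E60XX → F_EXX = 60 ksi.
t_e = 0.707 × 0.5 = 0.3535 in.
R_nwl = 0.6 × 60 × 0.3535 × 18 = 229.1 kips (longitudinal, 2 welds).
R_nwt = 0.6 × 60 × 0.3535 × 9 = 114.5 kips (transverse, base value).
(i) R_nwl + R_nwt = 343.6 kips; (ii) 0.85 R_nwl + 1.5 R_nwt = 366.5 kips.
R_n = max = 366.5 kips [governs: (ii)]; R_n/Ω = 183.3 kips.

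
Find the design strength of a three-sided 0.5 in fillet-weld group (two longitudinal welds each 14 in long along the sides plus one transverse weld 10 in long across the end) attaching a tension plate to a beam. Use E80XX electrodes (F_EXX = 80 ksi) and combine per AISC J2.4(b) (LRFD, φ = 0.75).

φR_n ≈ 494 kips

t_e = 0.707 × 0.5 = 0.3535 in.
R_nwl = 0.6 × 80 × 0.3535 × 28 = 475.1 kips (longitudinal, 2 welds).
R_nwt = 0.6 × 80 × 0.3535 × 10 = 169.7 kips (transverse, base value).
(i) R_nwl + R_nwt = 644.8 kips; (ii) 0.85 R_nwl + 1.5 R_nwt = 658.4 kips.
R_n = max = 658.4 kips [governs: (ii)]; φR_n = 493.8 kips.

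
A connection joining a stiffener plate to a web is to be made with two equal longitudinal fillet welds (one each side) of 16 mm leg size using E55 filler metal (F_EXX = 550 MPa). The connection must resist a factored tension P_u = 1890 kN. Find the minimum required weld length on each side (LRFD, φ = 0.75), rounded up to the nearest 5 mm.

Throat t_e = 0.707 × 16 = 11.31 mm.
φr_n = 0.75 × 0.6 × 550 × 11.31 × 10⁻³ = 2.8 kN/mm.
L_req = P_u / φr_n = 1890 / 2.8 = 675.1 mm total.
Per side: 675.1 / 2 = 337.5 mm.
Round up → use L = 340 mm on each side.

L = 340 mm on each side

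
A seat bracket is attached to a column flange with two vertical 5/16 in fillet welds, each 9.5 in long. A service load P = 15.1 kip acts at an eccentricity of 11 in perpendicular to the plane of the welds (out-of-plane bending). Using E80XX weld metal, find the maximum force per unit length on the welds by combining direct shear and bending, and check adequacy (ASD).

E80XX → F_EXX = 80 ksi.
L_w = 2 × 9.5 = 19 in; section modulus (unit throat) S = 2 × L²/6 = 30.08 in².
Direct shear f_v = P/L_w = 15.1/19 = 0.7947 kip/in.
Moment M = P × e = 15.1 × 11 = 166.1 kip·in; bending f_b = M/S = 5.521 kip/in.
f_max = √(f_v² + f_b²) = √(0.7947² + 5.521²) = 5.578 kip/in.
r_n/Ω = (1/2.0) × 0.6 × 80 × (0.707 × 0.3125) = 5.302 kip/in → NOT adequate.

f_max ≈ 5.58 kip/in; NOT adequate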